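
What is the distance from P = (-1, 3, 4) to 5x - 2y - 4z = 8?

distance = |a·x₀ + b·y₀ + c·z₀ - d| / √(a² + b² + c²)
  = |5·(-1) + (-2)·3 + (-4)·4 - 8| / √(5² + (-2)² + (-4)²)
  = |-5 - 6 - 16 - 8| / √(25 + 4 + 16)
  = |-35| / √45
  = 35 / 6.708
  ≈ 5.217

5.217


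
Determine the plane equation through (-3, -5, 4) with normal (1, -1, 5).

The plane through P with normal n = (a, b, c) satisfies n·(r - P) = 0,
i.e. ax + by + cz = a·x₀ + b·y₀ + c·z₀.
d = 1·(-3) + (-1)·(-5) + 5·4
  = -3 + 5 + 20
  = 22
Equation: x - y + 5z = 22

x - y + 5z = 22


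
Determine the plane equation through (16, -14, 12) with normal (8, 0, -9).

The plane through P with normal n = (a, b, c) satisfies n·(r - P) = 0,
i.e. ax + by + cz = a·x₀ + b·y₀ + c·z₀.
d = 8·16 + 0·(-14) + (-9)·12
  = 128 + 0 - 108
  = 20
Equation: 8x - 9z = 20

8x - 9z = 20


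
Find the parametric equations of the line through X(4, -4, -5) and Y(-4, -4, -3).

Direction vector d = Y - X = (-4 - 4, -4 + 4, -3 + 5) = (-8, 0, 2)
Parametric form r = X + t·d:
x = 4 - 8t, y = -4, z = -5 + 2t

x = 4 - 8t, y = -4, z = -5 + 2t


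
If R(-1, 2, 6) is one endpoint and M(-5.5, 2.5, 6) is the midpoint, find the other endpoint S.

S = 2M - R
  = (2·(-5.5) - (-1), 2·2.5 - 2, 2·6 - 6)
  = (-11 + 1, 5 - 2, 12 - 6)
  = (-10, 3, 6)

(-10, 3, 6)


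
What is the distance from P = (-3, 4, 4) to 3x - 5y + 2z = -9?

distance = |a·x₀ + b·y₀ + c·z₀ - d| / √(a² + b² + c²)
  = |3·(-3) + (-5)·4 + 2·4 - (-9)| / √(3² + (-5)² + 2²)
  = |-9 - 20 + 8 + 9| / √(9 + 25 + 4)
  = |-12| / √38
  = 12 / 6.164
  ≈ 1.947

1.947


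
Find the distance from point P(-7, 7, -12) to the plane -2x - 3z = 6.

distance = |a·x₀ + b·y₀ + c·z₀ - d| / √(a² + b² + c²)
  = |(-2)·(-7) + 0·7 + (-3)·(-12) - 6| / √((-2)² + 0² + (-3)²)
  = |14 + 0 + 36 - 6| / √(4 + 0 + 9)
  = |44| / √13
  = 44 / 3.606
  ≈ 12.2

12.2


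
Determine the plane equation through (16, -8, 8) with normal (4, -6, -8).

The plane through P with normal n = (a, b, c) satisfies n·(r - P) = 0,
i.e. ax + by + cz = a·x₀ + b·y₀ + c·z₀.
d = 4·16 + (-6)·(-8) + (-8)·8
  = 64 + 48 - 64
  = 48
Equation: 4x - 6y - 8z = 48

4x - 6y - 8z = 48


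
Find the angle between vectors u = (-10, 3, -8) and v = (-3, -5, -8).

u·v = (-10)·(-3) + 3·(-5) + (-8)·(-8) = 30 - 15 + 64 = 79
|u| = √((-10)² + 3² + (-8)²) = √173 ≈ 13.15
|v| = √((-3)² + (-5)² + (-8)²) = √98 ≈ 9.899
cos θ = (u·v)/(|u||v|) = 79/(13.15·9.899) ≈ 0.6067
θ = arccos(0.6067) ≈ 52.65°

52.65°


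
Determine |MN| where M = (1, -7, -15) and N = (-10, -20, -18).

d = √[(x₂-x₁)² + (y₂-y₁)² + (z₂-z₁)²]
  = √[(-11)² + (-13)² + (-3)²]
  = √[121 + 169 + 9]
  = √299
  ≈ 17.29

17.29


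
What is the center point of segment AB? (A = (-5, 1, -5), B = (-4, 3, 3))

M = ((x₁+x₂)/2, (y₁+y₂)/2, (z₁+z₂)/2)
  = ((-5 - 4)/2, (1 + 3)/2, (-5 + 3)/2)
  = (-9/2, 4/2, -2/2)
  = (-4.5, 2, -1)

(-4.5, 2, -1)


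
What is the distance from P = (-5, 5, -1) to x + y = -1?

distance = |a·x₀ + b·y₀ + c·z₀ - d| / √(a² + b² + c²)
  = |1·(-5) + 1·5 + 0·(-1) - (-1)| / √(1² + 1² + 0²)
  = |-5 + 5 + 0 + 1| / √(1 + 1 + 0)
  = |1| / √2
  = 1 / 1.414
  ≈ 0.7071

0.7071


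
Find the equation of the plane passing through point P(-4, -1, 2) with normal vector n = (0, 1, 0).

The plane through P with normal n = (a, b, c) satisfies n·(r - P) = 0,
i.e. ax + by + cz = a·x₀ + b·y₀ + c·z₀.
d = 0·(-4) + 1·(-1) + 0·2
  = 0 - 1 + 0
  = -1
Equation: y = -1

y = -1


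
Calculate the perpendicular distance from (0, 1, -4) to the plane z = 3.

distance = |a·x₀ + b·y₀ + c·z₀ - d| / √(a² + b² + c²)
  = |0·0 + 0·1 + 1·(-4) - 3| / √(0² + 0² + 1²)
  = |0 + 0 - 4 - 3| / √(0 + 0 + 1)
  = |-7| / √1
  = 7 / 1
  ≈ 7

7


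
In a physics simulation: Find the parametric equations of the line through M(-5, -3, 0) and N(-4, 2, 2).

Direction vector d = N - M = (-4 + 5, 2 + 3, 2 + 0) = (1, 5, 2)
Parametric form r = M + t·d:
x = -5 + t, y = -3 + 5t, z = 0 + 2t

x = -5 + t, y = -3 + 5t, z = 0 + 2t


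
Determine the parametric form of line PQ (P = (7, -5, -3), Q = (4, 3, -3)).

Direction vector d = Q - P = (4 - 7, 3 + 5, -3 + 3) = (-3, 8, 0)
Parametric form r = P + t·d:
x = 7 - 3t, y = -5 + 8t, z = -3

x = 7 - 3t, y = -5 + 8t, z = -3


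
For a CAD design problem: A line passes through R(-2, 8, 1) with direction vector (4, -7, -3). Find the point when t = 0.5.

P(t) = R + t·d
  = (-2 + 4·0.5, 8 + (-7)·0.5, 1 + (-3)·0.5)
  = (-2 + 2, 8 - 3.5, 1 - 1.5)
  = (0, 4.5, -0.5)

(0, 4.5, -0.5)


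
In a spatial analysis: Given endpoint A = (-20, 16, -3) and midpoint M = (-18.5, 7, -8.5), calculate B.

B = 2M - A
  = (2·(-18.5) - (-20), 2·7 - 16, 2·(-8.5) - (-3))
  = (-37 + 20, 14 - 16, -17 + 3)
  = (-17, -2, -14)

(-17, -2, -14)


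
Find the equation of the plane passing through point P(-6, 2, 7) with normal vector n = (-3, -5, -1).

The plane through P with normal n = (a, b, c) satisfies n·(r - P) = 0,
i.e. ax + by + cz = a·x₀ + b·y₀ + c·z₀.
d = (-3)·(-6) + (-5)·2 + (-1)·7
  = 18 - 10 - 7
  = 1
Equation: -3x - 5y - z = 1

-3x - 5y - z = 1


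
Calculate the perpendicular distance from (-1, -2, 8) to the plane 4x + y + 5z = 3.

distance = |a·x₀ + b·y₀ + c·z₀ - d| / √(a² + b² + c²)
  = |4·(-1) + 1·(-2) + 5·8 - 3| / √(4² + 1² + 5²)
  = |-4 - 2 + 40 - 3| / √(16 + 1 + 25)
  = |31| / √42
  = 31 / 6.481
  ≈ 4.783

4.783


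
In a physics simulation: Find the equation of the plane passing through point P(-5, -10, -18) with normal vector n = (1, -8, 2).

The plane through P with normal n = (a, b, c) satisfies n·(r - P) = 0,
i.e. ax + by + cz = a·x₀ + b·y₀ + c·z₀.
d = 1·(-5) + (-8)·(-10) + 2·(-18)
  = -5 + 80 - 36
  = 39
Equation: x - 8y + 2z = 39

x - 8y + 2z = 39


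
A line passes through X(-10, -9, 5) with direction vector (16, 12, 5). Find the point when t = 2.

P(t) = X + t·d
  = (-10 + 16·2, -9 + 12·2, 5 + 5·2)
  = (-10 + 32, -9 + 24, 5 + 10)
  = (22, 15, 15)

(22, 15, 15)


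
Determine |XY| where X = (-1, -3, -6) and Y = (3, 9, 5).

d = √[(x₂-x₁)² + (y₂-y₁)² + (z₂-z₁)²]
  = √[4² + 12² + 11²]
  = √[16 + 144 + 121]
  = √281
  ≈ 16.76

16.76


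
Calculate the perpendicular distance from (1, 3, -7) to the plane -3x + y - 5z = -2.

distance = |a·x₀ + b·y₀ + c·z₀ - d| / √(a² + b² + c²)
  = |(-3)·1 + 1·3 + (-5)·(-7) - (-2)| / √((-3)² + 1² + (-5)²)
  = |-3 + 3 + 35 + 2| / √(9 + 1 + 25)
  = |37| / √35
  = 37 / 5.916
  ≈ 6.254

6.254


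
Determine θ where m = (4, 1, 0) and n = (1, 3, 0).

m·n = 4·1 + 1·3 + 0·0 = 4 + 3 + 0 = 7
|m| = √(4² + 1² + 0²) = √17 ≈ 4.123
|n| = √(1² + 3² + 0²) = √10 ≈ 3.162
cos θ = (m·n)/(|m||n|) = 7/(4.123·3.162) ≈ 0.5369
θ = arccos(0.5369) ≈ 57.53°

57.53°


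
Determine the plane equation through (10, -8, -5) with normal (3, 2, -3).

The plane through P with normal n = (a, b, c) satisfies n·(r - P) = 0,
i.e. ax + by + cz = a·x₀ + b·y₀ + c·z₀.
d = 3·10 + 2·(-8) + (-3)·(-5)
  = 30 - 16 + 15
  = 29
Equation: 3x + 2y - 3z = 29

3x + 2y - 3z = 29


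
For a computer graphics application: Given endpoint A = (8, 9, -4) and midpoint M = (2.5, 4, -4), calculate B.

B = 2M - A
  = (2·2.5 - 8, 2·4 - 9, 2·(-4) - (-4))
  = (5 - 8, 8 - 9, -8 + 4)
  = (-3, -1, -4)

(-3, -1, -4)


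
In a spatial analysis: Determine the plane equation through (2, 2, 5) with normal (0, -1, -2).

The plane through P with normal n = (a, b, c) satisfies n·(r - P) = 0,
i.e. ax + by + cz = a·x₀ + b·y₀ + c·z₀.
d = 0·2 + (-1)·2 + (-2)·5
  = 0 - 2 - 10
  = -12
Equation: -y - 2z = -12

-y - 2z = -12


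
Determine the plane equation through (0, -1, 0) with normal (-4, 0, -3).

The plane through P with normal n = (a, b, c) satisfies n·(r - P) = 0,
i.e. ax + by + cz = a·x₀ + b·y₀ + c·z₀.
d = (-4)·0 + 0·(-1) + (-3)·0
  = 0 + 0 + 0
  = 0
Equation: -4x - 3z = 0

-4x - 3z = 0


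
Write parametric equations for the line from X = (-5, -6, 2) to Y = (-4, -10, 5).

Direction vector d = Y - X = (-4 + 5, -10 + 6, 5 - 2) = (1, -4, 3)
Parametric form r = X + t·d:
x = -5 + t, y = -6 - 4t, z = 2 + 3t

x = -5 + t, y = -6 - 4t, z = 2 + 3t


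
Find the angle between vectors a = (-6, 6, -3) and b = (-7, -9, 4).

a·b = (-6)·(-7) + 6·(-9) + (-3)·4 = 42 - 54 - 12 = -24
|a| = √((-6)² + 6² + (-3)²) = √81 ≈ 9
|b| = √((-7)² + (-9)² + 4²) = √146 ≈ 12.08
cos θ = (a·b)/(|a||b|) = -24/(9·12.08) ≈ -0.2207
θ = arccos(-0.2207) ≈ 102.7°

102.7°


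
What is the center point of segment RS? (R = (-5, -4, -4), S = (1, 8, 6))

M = ((x₁+x₂)/2, (y₁+y₂)/2, (z₁+z₂)/2)
  = ((-5 + 1)/2, (-4 + 8)/2, (-4 + 6)/2)
  = (-4/2, 4/2, 2/2)
  = (-2, 2, 1)

(-2, 2, 1)


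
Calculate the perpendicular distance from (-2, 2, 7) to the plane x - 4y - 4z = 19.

distance = |a·x₀ + b·y₀ + c·z₀ - d| / √(a² + b² + c²)
  = |1·(-2) + (-4)·2 + (-4)·7 - 19| / √(1² + (-4)² + (-4)²)
  = |-2 - 8 - 28 - 19| / √(1 + 16 + 16)
  = |-57| / √33
  = 57 / 5.745
  ≈ 9.922

9.922


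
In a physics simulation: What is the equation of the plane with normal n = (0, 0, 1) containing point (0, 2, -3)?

The plane through P with normal n = (a, b, c) satisfies n·(r - P) = 0,
i.e. ax + by + cz = a·x₀ + b·y₀ + c·z₀.
d = 0·0 + 0·2 + 1·(-3)
  = 0 + 0 - 3
  = -3
Equation: z = -3

z = -3


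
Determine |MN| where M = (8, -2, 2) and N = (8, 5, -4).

d = √[(x₂-x₁)² + (y₂-y₁)² + (z₂-z₁)²]
  = √[0² + 7² + (-6)²]
  = √[0 + 49 + 36]
  = √85
  ≈ 9.22

9.22


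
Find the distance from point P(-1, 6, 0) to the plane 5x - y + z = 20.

distance = |a·x₀ + b·y₀ + c·z₀ - d| / √(a² + b² + c²)
  = |5·(-1) + (-1)·6 + 1·0 - 20| / √(5² + (-1)² + 1²)
  = |-5 - 6 + 0 - 20| / √(25 + 1 + 1)
  = |-31| / √27
  = 31 / 5.196
  ≈ 5.966

5.966


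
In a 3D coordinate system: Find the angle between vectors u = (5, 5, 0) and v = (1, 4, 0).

u·v = 5·1 + 5·4 + 0·0 = 5 + 20 + 0 = 25
|u| = √(5² + 5² + 0²) = √50 ≈ 7.071
|v| = √(1² + 4² + 0²) = √17 ≈ 4.123
cos θ = (u·v)/(|u||v|) = 25/(7.071·4.123) ≈ 0.8575
θ = arccos(0.8575) ≈ 30.96°

30.96°


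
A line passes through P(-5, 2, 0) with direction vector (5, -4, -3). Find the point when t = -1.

P(t) = P + t·d
  = (-5 + 5·(-1), 2 + (-4)·(-1), 0 + (-3)·(-1))
  = (-5 - 5, 2 + 4, 0 + 3)
  = (-10, 6, 3)

(-10, 6, 3)


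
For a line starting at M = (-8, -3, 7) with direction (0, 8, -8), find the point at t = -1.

P(t) = M + t·d
  = (-8 + 0·(-1), -3 + 8·(-1), 7 + (-8)·(-1))
  = (-8 + 0, -3 - 8, 7 + 8)
  = (-8, -11, 15)

(-8, -11, 15)


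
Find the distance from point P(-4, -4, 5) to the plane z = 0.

distance = |a·x₀ + b·y₀ + c·z₀ - d| / √(a² + b² + c²)
  = |0·(-4) + 0·(-4) + 1·5 - 0| / √(0² + 0² + 1²)
  = |0 + 0 + 5 + 0| / √(0 + 0 + 1)
  = |5| / √1
  = 5 / 1
  ≈ 5

5


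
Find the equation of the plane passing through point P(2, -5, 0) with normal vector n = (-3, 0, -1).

The plane through P with normal n = (a, b, c) satisfies n·(r - P) = 0,
i.e. ax + by + cz = a·x₀ + b·y₀ + c·z₀.
d = (-3)·2 + 0·(-5) + (-1)·0
  = -6 + 0 + 0
  = -6
Equation: -3x - z = -6

-3x - z = -6


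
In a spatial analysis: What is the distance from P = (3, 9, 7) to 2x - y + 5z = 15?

distance = |a·x₀ + b·y₀ + c·z₀ - d| / √(a² + b² + c²)
  = |2·3 + (-1)·9 + 5·7 - 15| / √(2² + (-1)² + 5²)
  = |6 - 9 + 35 - 15| / √(4 + 1 + 25)
  = |17| / √30
  = 17 / 5.477
  ≈ 3.104

3.104


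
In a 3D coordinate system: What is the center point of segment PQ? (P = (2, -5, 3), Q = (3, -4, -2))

M = ((x₁+x₂)/2, (y₁+y₂)/2, (z₁+z₂)/2)
  = ((2 + 3)/2, (-5 - 4)/2, (3 - 2)/2)
  = (5/2, -9/2, 1/2)
  = (2.5, -4.5, 0.5)

(2.5, -4.5, 0.5)


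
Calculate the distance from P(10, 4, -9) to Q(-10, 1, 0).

d = √[(x₂-x₁)² + (y₂-y₁)² + (z₂-z₁)²]
  = √[(-20)² + (-3)² + 9²]
  = √[400 + 9 + 81]
  = √490
  ≈ 22.14

22.14


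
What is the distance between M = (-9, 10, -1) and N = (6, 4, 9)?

d = √[(x₂-x₁)² + (y₂-y₁)² + (z₂-z₁)²]
  = √[15² + (-6)² + 10²]
  = √[225 + 36 + 100]
  = √361
  ≈ 19

19


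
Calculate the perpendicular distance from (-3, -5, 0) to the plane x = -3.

distance = |a·x₀ + b·y₀ + c·z₀ - d| / √(a² + b² + c²)
  = |1·(-3) + 0·(-5) + 0·0 - (-3)| / √(1² + 0² + 0²)
  = |-3 + 0 + 0 + 3| / √(1 + 0 + 0)
  = |0| / √1
  = 0 / 1
  ≈ 0

0


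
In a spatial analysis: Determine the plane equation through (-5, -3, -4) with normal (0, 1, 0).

The plane through P with normal n = (a, b, c) satisfies n·(r - P) = 0,
i.e. ax + by + cz = a·x₀ + b·y₀ + c·z₀.
d = 0·(-5) + 1·(-3) + 0·(-4)
  = 0 - 3 + 0
  = -3
Equation: y = -3

y = -3


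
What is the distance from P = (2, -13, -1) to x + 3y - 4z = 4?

distance = |a·x₀ + b·y₀ + c·z₀ - d| / √(a² + b² + c²)
  = |1·2 + 3·(-13) + (-4)·(-1) - 4| / √(1² + 3² + (-4)²)
  = |2 - 39 + 4 - 4| / √(1 + 9 + 16)
  = |-37| / √26
  = 37 / 5.099
  ≈ 7.256

7.256


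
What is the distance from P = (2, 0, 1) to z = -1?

distance = |a·x₀ + b·y₀ + c·z₀ - d| / √(a² + b² + c²)
  = |0·2 + 0·0 + 1·1 - (-1)| / √(0² + 0² + 1²)
  = |0 + 0 + 1 + 1| / √(0 + 0 + 1)
  = |2| / √1
  = 2 / 1
  ≈ 2

2


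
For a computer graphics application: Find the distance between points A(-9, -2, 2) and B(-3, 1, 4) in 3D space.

d = √[(x₂-x₁)² + (y₂-y₁)² + (z₂-z₁)²]
  = √[6² + 3² + 2²]
  = √[36 + 9 + 4]
  = √49
  ≈ 7

7


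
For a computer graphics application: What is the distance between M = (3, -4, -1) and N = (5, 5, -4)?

d = √[(x₂-x₁)² + (y₂-y₁)² + (z₂-z₁)²]
  = √[2² + 9² + (-3)²]
  = √[4 + 81 + 9]
  = √94
  ≈ 9.695

9.695


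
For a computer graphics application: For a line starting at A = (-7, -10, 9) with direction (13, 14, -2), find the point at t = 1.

P(t) = A + t·d
  = (-7 + 13·1, -10 + 14·1, 9 + (-2)·1)
  = (-7 + 13, -10 + 14, 9 - 2)
  = (6, 4, 7)

(6, 4, 7)


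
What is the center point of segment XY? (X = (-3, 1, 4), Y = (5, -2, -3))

M = ((x₁+x₂)/2, (y₁+y₂)/2, (z₁+z₂)/2)
  = ((-3 + 5)/2, (1 - 2)/2, (4 - 3)/2)
  = (2/2, -1/2, 1/2)
  = (1, -0.5, 0.5)

(1, -0.5, 0.5)


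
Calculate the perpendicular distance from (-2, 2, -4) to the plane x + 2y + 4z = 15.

distance = |a·x₀ + b·y₀ + c·z₀ - d| / √(a² + b² + c²)
  = |1·(-2) + 2·2 + 4·(-4) - 15| / √(1² + 2² + 4²)
  = |-2 + 4 - 16 - 15| / √(1 + 4 + 16)
  = |-29| / √21
  = 29 / 4.583
  ≈ 6.328

6.328


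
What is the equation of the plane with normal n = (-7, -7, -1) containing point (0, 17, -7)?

The plane through P with normal n = (a, b, c) satisfies n·(r - P) = 0,
i.e. ax + by + cz = a·x₀ + b·y₀ + c·z₀.
d = (-7)·0 + (-7)·17 + (-1)·(-7)
  = 0 - 119 + 7
  = -112
Equation: -7x - 7y - z = -112

-7x - 7y - z = -112


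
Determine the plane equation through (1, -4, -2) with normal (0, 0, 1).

The plane through P with normal n = (a, b, c) satisfies n·(r - P) = 0,
i.e. ax + by + cz = a·x₀ + b·y₀ + c·z₀.
d = 0·1 + 0·(-4) + 1·(-2)
  = 0 + 0 - 2
  = -2
Equation: z = -2

z = -2


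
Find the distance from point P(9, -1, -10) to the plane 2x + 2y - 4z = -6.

distance = |a·x₀ + b·y₀ + c·z₀ - d| / √(a² + b² + c²)
  = |2·9 + 2·(-1) + (-4)·(-10) - (-6)| / √(2² + 2² + (-4)²)
  = |18 - 2 + 40 + 6| / √(4 + 4 + 16)
  = |62| / √24
  = 62 / 4.899
  ≈ 12.66

12.66


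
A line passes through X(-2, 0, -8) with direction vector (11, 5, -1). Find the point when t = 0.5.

P(t) = X + t·d
  = (-2 + 11·0.5, 0 + 5·0.5, -8 + (-1)·0.5)
  = (-2 + 5.5, 0 + 2.5, -8 - 0.5)
  = (3.5, 2.5, -8.5)

(3.5, 2.5, -8.5)


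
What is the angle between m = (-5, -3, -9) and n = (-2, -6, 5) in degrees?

m·n = (-5)·(-2) + (-3)·(-6) + (-9)·5 = 10 + 18 - 45 = -17
|m| = √((-5)² + (-3)² + (-9)²) = √115 ≈ 10.72
|n| = √((-2)² + (-6)² + 5²) = √65 ≈ 8.062
cos θ = (m·n)/(|m||n|) = -17/(10.72·8.062) ≈ -0.1966
θ = arccos(-0.1966) ≈ 101.3°

101.3°


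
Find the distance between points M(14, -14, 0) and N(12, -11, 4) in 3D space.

d = √[(x₂-x₁)² + (y₂-y₁)² + (z₂-z₁)²]
  = √[(-2)² + 3² + 4²]
  = √[4 + 9 + 16]
  = √29
  ≈ 5.385

5.385


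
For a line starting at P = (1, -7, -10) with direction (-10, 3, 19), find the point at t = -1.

P(t) = P + t·d
  = (1 + (-10)·(-1), -7 + 3·(-1), -10 + 19·(-1))
  = (1 + 10, -7 - 3, -10 - 19)
  = (11, -10, -29)

(11, -10, -29)


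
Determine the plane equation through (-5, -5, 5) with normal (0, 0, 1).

The plane through P with normal n = (a, b, c) satisfies n·(r - P) = 0,
i.e. ax + by + cz = a·x₀ + b·y₀ + c·z₀.
d = 0·(-5) + 0·(-5) + 1·5
  = 0 + 0 + 5
  = 5
Equation: z = 5

z = 5


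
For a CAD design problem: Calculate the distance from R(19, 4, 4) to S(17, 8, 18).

d = √[(x₂-x₁)² + (y₂-y₁)² + (z₂-z₁)²]
  = √[(-2)² + 4² + 14²]
  = √[4 + 16 + 196]
  = √216
  ≈ 14.7

14.7


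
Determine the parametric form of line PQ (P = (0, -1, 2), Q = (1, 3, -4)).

Direction vector d = Q - P = (1 + 0, 3 + 1, -4 - 2) = (1, 4, -6)
Parametric form r = P + t·d:
x = 0 + t, y = -1 + 4t, z = 2 - 6t

x = 0 + t, y = -1 + 4t, z = 2 - 6t


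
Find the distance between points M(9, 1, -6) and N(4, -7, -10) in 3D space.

d = √[(x₂-x₁)² + (y₂-y₁)² + (z₂-z₁)²]
  = √[(-5)² + (-8)² + (-4)²]
  = √[25 + 64 + 16]
  = √105
  ≈ 10.25

10.25


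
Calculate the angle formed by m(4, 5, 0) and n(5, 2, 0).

m·n = 4·5 + 5·2 + 0·0 = 20 + 10 + 0 = 30
|m| = √(4² + 5² + 0²) = √41 ≈ 6.403
|n| = √(5² + 2² + 0²) = √29 ≈ 5.385
cos θ = (m·n)/(|m||n|) = 30/(6.403·5.385) ≈ 0.87
θ = arccos(0.87) ≈ 29.54°

29.54°


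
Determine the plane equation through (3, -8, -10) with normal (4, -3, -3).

The plane through P with normal n = (a, b, c) satisfies n·(r - P) = 0,
i.e. ax + by + cz = a·x₀ + b·y₀ + c·z₀.
d = 4·3 + (-3)·(-8) + (-3)·(-10)
  = 12 + 24 + 30
  = 66
Equation: 4x - 3y - 3z = 66

4x - 3y - 3z = 66


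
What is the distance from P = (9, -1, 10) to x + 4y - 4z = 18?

distance = |a·x₀ + b·y₀ + c·z₀ - d| / √(a² + b² + c²)
  = |1·9 + 4·(-1) + (-4)·10 - 18| / √(1² + 4² + (-4)²)
  = |9 - 4 - 40 - 18| / √(1 + 16 + 16)
  = |-53| / √33
  = 53 / 5.745
  ≈ 9.226

9.226


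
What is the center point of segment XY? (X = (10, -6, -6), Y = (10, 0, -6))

M = ((x₁+x₂)/2, (y₁+y₂)/2, (z₁+z₂)/2)
  = ((10 + 10)/2, (-6 + 0)/2, (-6 - 6)/2)
  = (20/2, -6/2, -12/2)
  = (10, -3, -6)

(10, -3, -6)


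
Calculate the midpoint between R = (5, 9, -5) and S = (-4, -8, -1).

M = ((x₁+x₂)/2, (y₁+y₂)/2, (z₁+z₂)/2)
  = ((5 - 4)/2, (9 - 8)/2, (-5 - 1)/2)
  = (1/2, 1/2, -6/2)
  = (0.5, 0.5, -3)

(0.5, 0.5, -3)


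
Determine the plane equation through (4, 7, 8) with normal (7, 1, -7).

The plane through P with normal n = (a, b, c) satisfies n·(r - P) = 0,
i.e. ax + by + cz = a·x₀ + b·y₀ + c·z₀.
d = 7·4 + 1·7 + (-7)·8
  = 28 + 7 - 56
  = -21
Equation: 7x + y - 7z = -21

7x + y - 7z = -21


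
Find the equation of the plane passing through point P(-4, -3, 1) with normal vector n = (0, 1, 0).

The plane through P with normal n = (a, b, c) satisfies n·(r - P) = 0,
i.e. ax + by + cz = a·x₀ + b·y₀ + c·z₀.
d = 0·(-4) + 1·(-3) + 0·1
  = 0 - 3 + 0
  = -3
Equation: y = -3

y = -3


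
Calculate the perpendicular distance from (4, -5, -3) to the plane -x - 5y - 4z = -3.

distance = |a·x₀ + b·y₀ + c·z₀ - d| / √(a² + b² + c²)
  = |(-1)·4 + (-5)·(-5) + (-4)·(-3) - (-3)| / √((-1)² + (-5)² + (-4)²)
  = |-4 + 25 + 12 + 3| / √(1 + 25 + 16)
  = |36| / √42
  = 36 / 6.481
  ≈ 5.555

5.555


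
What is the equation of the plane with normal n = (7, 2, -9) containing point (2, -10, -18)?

The plane through P with normal n = (a, b, c) satisfies n·(r - P) = 0,
i.e. ax + by + cz = a·x₀ + b·y₀ + c·z₀.
d = 7·2 + 2·(-10) + (-9)·(-18)
  = 14 - 20 + 162
  = 156
Equation: 7x + 2y - 9z = 156

7x + 2y - 9z = 156


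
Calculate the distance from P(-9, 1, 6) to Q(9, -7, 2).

d = √[(x₂-x₁)² + (y₂-y₁)² + (z₂-z₁)²]
  = √[18² + (-8)² + (-4)²]
  = √[324 + 64 + 16]
  = √404
  ≈ 20.1

20.1


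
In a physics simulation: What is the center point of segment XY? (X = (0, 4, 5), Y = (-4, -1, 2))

M = ((x₁+x₂)/2, (y₁+y₂)/2, (z₁+z₂)/2)
  = ((0 - 4)/2, (4 - 1)/2, (5 + 2)/2)
  = (-4/2, 3/2, 7/2)
  = (-2, 1.5, 3.5)

(-2, 1.5, 3.5)


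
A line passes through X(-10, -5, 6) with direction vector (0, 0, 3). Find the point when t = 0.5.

P(t) = X + t·d
  = (-10 + 0·0.5, -5 + 0·0.5, 6 + 3·0.5)
  = (-10 + 0, -5 + 0, 6 + 1.5)
  = (-10, -5, 7.5)

(-10, -5, 7.5)


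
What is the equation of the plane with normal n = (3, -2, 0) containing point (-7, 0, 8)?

The plane through P with normal n = (a, b, c) satisfies n·(r - P) = 0,
i.e. ax + by + cz = a·x₀ + b·y₀ + c·z₀.
d = 3·(-7) + (-2)·0 + 0·8
  = -21 + 0 + 0
  = -21
Equation: 3x - 2y = -21

3x - 2y = -21


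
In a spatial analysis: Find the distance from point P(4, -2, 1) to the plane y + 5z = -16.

distance = |a·x₀ + b·y₀ + c·z₀ - d| / √(a² + b² + c²)
  = |0·4 + 1·(-2) + 5·1 - (-16)| / √(0² + 1² + 5²)
  = |0 - 2 + 5 + 16| / √(0 + 1 + 25)
  = |19| / √26
  = 19 / 5.099
  ≈ 3.726

3.726


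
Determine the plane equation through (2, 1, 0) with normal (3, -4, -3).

The plane through P with normal n = (a, b, c) satisfies n·(r - P) = 0,
i.e. ax + by + cz = a·x₀ + b·y₀ + c·z₀.
d = 3·2 + (-4)·1 + (-3)·0
  = 6 - 4 + 0
  = 2
Equation: 3x - 4y - 3z = 2

3x - 4y - 3z = 2


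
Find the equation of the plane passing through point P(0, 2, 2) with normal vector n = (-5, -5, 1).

The plane through P with normal n = (a, b, c) satisfies n·(r - P) = 0,
i.e. ax + by + cz = a·x₀ + b·y₀ + c·z₀.
d = (-5)·0 + (-5)·2 + 1·2
  = 0 - 10 + 2
  = -8
Equation: -5x - 5y + z = -8

-5x - 5y + z = -8


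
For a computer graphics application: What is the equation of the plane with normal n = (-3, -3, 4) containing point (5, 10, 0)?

The plane through P with normal n = (a, b, c) satisfies n·(r - P) = 0,
i.e. ax + by + cz = a·x₀ + b·y₀ + c·z₀.
d = (-3)·5 + (-3)·10 + 4·0
  = -15 - 30 + 0
  = -45
Equation: -3x - 3y + 4z = -45

-3x - 3y + 4z = -45


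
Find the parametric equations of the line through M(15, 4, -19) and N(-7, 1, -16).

Direction vector d = N - M = (-7 - 15, 1 - 4, -16 + 19) = (-22, -3, 3)
Parametric form r = M + t·d:
x = 15 - 22t, y = 4 - 3t, z = -19 + 3t

x = 15 - 22t, y = 4 - 3t, z = -19 + 3t


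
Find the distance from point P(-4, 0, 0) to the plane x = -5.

distance = |a·x₀ + b·y₀ + c·z₀ - d| / √(a² + b² + c²)
  = |1·(-4) + 0·0 + 0·0 - (-5)| / √(1² + 0² + 0²)
  = |-4 + 0 + 0 + 5| / √(1 + 0 + 0)
  = |1| / √1
  = 1 / 1
  ≈ 1

1


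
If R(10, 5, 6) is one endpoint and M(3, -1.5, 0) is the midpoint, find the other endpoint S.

S = 2M - R
  = (2·3 - 10, 2·(-1.5) - 5, 2·0 - 6)
  = (6 - 10, -3 - 5, 0 - 6)
  = (-4, -8, -6)

(-4, -8, -6)


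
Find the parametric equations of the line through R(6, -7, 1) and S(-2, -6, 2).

Direction vector d = S - R = (-2 - 6, -6 + 7, 2 - 1) = (-8, 1, 1)
Parametric form r = R + t·d:
x = 6 - 8t, y = -7 + t, z = 1 + t

x = 6 - 8t, y = -7 + t, z = 1 + t


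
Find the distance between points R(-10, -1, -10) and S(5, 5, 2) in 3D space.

d = √[(x₂-x₁)² + (y₂-y₁)² + (z₂-z₁)²]
  = √[15² + 6² + 12²]
  = √[225 + 36 + 144]
  = √405
  ≈ 20.12

20.12


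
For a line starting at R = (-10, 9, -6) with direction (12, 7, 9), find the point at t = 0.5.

P(t) = R + t·d
  = (-10 + 12·0.5, 9 + 7·0.5, -6 + 9·0.5)
  = (-10 + 6, 9 + 3.5, -6 + 4.5)
  = (-4, 12.5, -1.5)

(-4, 12.5, -1.5)


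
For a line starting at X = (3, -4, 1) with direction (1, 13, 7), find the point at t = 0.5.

P(t) = X + t·d
  = (3 + 1·0.5, -4 + 13·0.5, 1 + 7·0.5)
  = (3 + 0.5, -4 + 6.5, 1 + 3.5)
  = (3.5, 2.5, 4.5)

(3.5, 2.5, 4.5)


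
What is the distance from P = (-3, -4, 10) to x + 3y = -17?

distance = |a·x₀ + b·y₀ + c·z₀ - d| / √(a² + b² + c²)
  = |1·(-3) + 3·(-4) + 0·10 - (-17)| / √(1² + 3² + 0²)
  = |-3 - 12 + 0 + 17| / √(1 + 9 + 0)
  = |2| / √10
  = 2 / 3.162
  ≈ 0.6325

0.6325


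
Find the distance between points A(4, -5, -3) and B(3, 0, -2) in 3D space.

d = √[(x₂-x₁)² + (y₂-y₁)² + (z₂-z₁)²]
  = √[(-1)² + 5² + 1²]
  = √[1 + 25 + 1]
  = √27
  ≈ 5.196

5.196


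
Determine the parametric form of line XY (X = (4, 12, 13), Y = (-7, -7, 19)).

Direction vector d = Y - X = (-7 - 4, -7 - 12, 19 - 13) = (-11, -19, 6)
Parametric form r = X + t·d:
x = 4 - 11t, y = 12 - 19t, z = 13 + 6t

x = 4 - 11t, y = 12 - 19t, z = 13 + 6t


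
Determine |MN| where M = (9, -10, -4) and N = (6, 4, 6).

d = √[(x₂-x₁)² + (y₂-y₁)² + (z₂-z₁)²]
  = √[(-3)² + 14² + 10²]
  = √[9 + 196 + 100]
  = √305
  ≈ 17.46

17.46


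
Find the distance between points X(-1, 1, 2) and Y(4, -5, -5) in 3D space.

d = √[(x₂-x₁)² + (y₂-y₁)² + (z₂-z₁)²]
  = √[5² + (-6)² + (-7)²]
  = √[25 + 36 + 49]
  = √110
  ≈ 10.49

10.49


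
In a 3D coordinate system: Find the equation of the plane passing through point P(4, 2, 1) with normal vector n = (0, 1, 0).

The plane through P with normal n = (a, b, c) satisfies n·(r - P) = 0,
i.e. ax + by + cz = a·x₀ + b·y₀ + c·z₀.
d = 0·4 + 1·2 + 0·1
  = 0 + 2 + 0
  = 2
Equation: y = 2

y = 2


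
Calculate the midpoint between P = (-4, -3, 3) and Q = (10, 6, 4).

M = ((x₁+x₂)/2, (y₁+y₂)/2, (z₁+z₂)/2)
  = ((-4 + 10)/2, (-3 + 6)/2, (3 + 4)/2)
  = (6/2, 3/2, 7/2)
  = (3, 1.5, 3.5)

(3, 1.5, 3.5)


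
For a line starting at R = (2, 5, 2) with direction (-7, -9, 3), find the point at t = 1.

P(t) = R + t·d
  = (2 + (-7)·1, 5 + (-9)·1, 2 + 3·1)
  = (2 - 7, 5 - 9, 2 + 3)
  = (-5, -4, 5)

(-5, -4, 5)


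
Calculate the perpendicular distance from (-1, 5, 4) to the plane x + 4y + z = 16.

distance = |a·x₀ + b·y₀ + c·z₀ - d| / √(a² + b² + c²)
  = |1·(-1) + 4·5 + 1·4 - 16| / √(1² + 4² + 1²)
  = |-1 + 20 + 4 - 16| / √(1 + 16 + 1)
  = |7| / √18
  = 7 / 4.243
  ≈ 1.65

1.65


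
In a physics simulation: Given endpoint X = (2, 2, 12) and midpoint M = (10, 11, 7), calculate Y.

Y = 2M - X
  = (2·10 - 2, 2·11 - 2, 2·7 - 12)
  = (20 - 2, 22 - 2, 14 - 12)
  = (18, 20, 2)

(18, 20, 2)


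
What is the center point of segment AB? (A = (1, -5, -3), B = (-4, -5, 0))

M = ((x₁+x₂)/2, (y₁+y₂)/2, (z₁+z₂)/2)
  = ((1 - 4)/2, (-5 - 5)/2, (-3 + 0)/2)
  = (-3/2, -10/2, -3/2)
  = (-1.5, -5, -1.5)

(-1.5, -5, -1.5)


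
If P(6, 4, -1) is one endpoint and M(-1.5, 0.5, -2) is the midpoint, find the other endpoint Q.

Q = 2M - P
  = (2·(-1.5) - 6, 2·0.5 - 4, 2·(-2) - (-1))
  = (-3 - 6, 1 - 4, -4 + 1)
  = (-9, -3, -3)

(-9, -3, -3)


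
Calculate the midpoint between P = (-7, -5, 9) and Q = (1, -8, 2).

M = ((x₁+x₂)/2, (y₁+y₂)/2, (z₁+z₂)/2)
  = ((-7 + 1)/2, (-5 - 8)/2, (9 + 2)/2)
  = (-6/2, -13/2, 11/2)
  = (-3, -6.5, 5.5)

(-3, -6.5, 5.5)


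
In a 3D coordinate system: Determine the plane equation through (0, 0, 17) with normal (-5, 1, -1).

The plane through P with normal n = (a, b, c) satisfies n·(r - P) = 0,
i.e. ax + by + cz = a·x₀ + b·y₀ + c·z₀.
d = (-5)·0 + 1·0 + (-1)·17
  = 0 + 0 - 17
  = -17
Equation: -5x + y - z = -17

-5x + y - z = -17


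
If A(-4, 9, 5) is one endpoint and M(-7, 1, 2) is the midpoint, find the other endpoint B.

B = 2M - A
  = (2·(-7) - (-4), 2·1 - 9, 2·2 - 5)
  = (-14 + 4, 2 - 9, 4 - 5)
  = (-10, -7, -1)

(-10, -7, -1)


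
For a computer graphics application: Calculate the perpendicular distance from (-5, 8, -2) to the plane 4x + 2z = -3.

distance = |a·x₀ + b·y₀ + c·z₀ - d| / √(a² + b² + c²)
  = |4·(-5) + 0·8 + 2·(-2) - (-3)| / √(4² + 0² + 2²)
  = |-20 + 0 - 4 + 3| / √(16 + 0 + 4)
  = |-21| / √20
  = 21 / 4.472
  ≈ 4.696

4.696


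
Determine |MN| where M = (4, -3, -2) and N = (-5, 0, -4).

d = √[(x₂-x₁)² + (y₂-y₁)² + (z₂-z₁)²]
  = √[(-9)² + 3² + (-2)²]
  = √[81 + 9 + 4]
  = √94
  ≈ 9.695

9.695


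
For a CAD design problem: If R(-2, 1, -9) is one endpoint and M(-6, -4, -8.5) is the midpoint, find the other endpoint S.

S = 2M - R
  = (2·(-6) - (-2), 2·(-4) - 1, 2·(-8.5) - (-9))
  = (-12 + 2, -8 - 1, -17 + 9)
  = (-10, -9, -8)

(-10, -9, -8)


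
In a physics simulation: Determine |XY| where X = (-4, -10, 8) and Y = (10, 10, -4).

d = √[(x₂-x₁)² + (y₂-y₁)² + (z₂-z₁)²]
  = √[14² + 20² + (-12)²]
  = √[196 + 400 + 144]
  = √740
  ≈ 27.2

27.2


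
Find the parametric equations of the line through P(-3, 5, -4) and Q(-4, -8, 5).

Direction vector d = Q - P = (-4 + 3, -8 - 5, 5 + 4) = (-1, -13, 9)
Parametric form r = P + t·d:
x = -3 - t, y = 5 - 13t, z = -4 + 9t

x = -3 - t, y = 5 - 13t, z = -4 + 9t


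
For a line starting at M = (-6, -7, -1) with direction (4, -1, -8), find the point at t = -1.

P(t) = M + t·d
  = (-6 + 4·(-1), -7 + (-1)·(-1), -1 + (-8)·(-1))
  = (-6 - 4, -7 + 1, -1 + 8)
  = (-10, -6, 7)

(-10, -6, 7)


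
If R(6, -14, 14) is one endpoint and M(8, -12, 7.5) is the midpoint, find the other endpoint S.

S = 2M - R
  = (2·8 - 6, 2·(-12) - (-14), 2·7.5 - 14)
  = (16 - 6, -24 + 14, 15 - 14)
  = (10, -10, 1)

(10, -10, 1)


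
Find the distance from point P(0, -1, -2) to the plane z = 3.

distance = |a·x₀ + b·y₀ + c·z₀ - d| / √(a² + b² + c²)
  = |0·0 + 0·(-1) + 1·(-2) - 3| / √(0² + 0² + 1²)
  = |0 + 0 - 2 - 3| / √(0 + 0 + 1)
  = |-5| / √1
  = 5 / 1
  ≈ 5

5


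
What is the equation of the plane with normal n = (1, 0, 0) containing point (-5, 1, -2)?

The plane through P with normal n = (a, b, c) satisfies n·(r - P) = 0,
i.e. ax + by + cz = a·x₀ + b·y₀ + c·z₀.
d = 1·(-5) + 0·1 + 0·(-2)
  = -5 + 0 + 0
  = -5
Equation: x = -5

x = -5


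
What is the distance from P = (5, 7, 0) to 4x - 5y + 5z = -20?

distance = |a·x₀ + b·y₀ + c·z₀ - d| / √(a² + b² + c²)
  = |4·5 + (-5)·7 + 5·0 - (-20)| / √(4² + (-5)² + 5²)
  = |20 - 35 + 0 + 20| / √(16 + 25 + 25)
  = |5| / √66
  = 5 / 8.124
  ≈ 0.6155

0.6155


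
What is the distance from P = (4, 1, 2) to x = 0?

distance = |a·x₀ + b·y₀ + c·z₀ - d| / √(a² + b² + c²)
  = |1·4 + 0·1 + 0·2 - 0| / √(1² + 0² + 0²)
  = |4 + 0 + 0 + 0| / √(1 + 0 + 0)
  = |4| / √1
  = 4 / 1
  ≈ 4

4


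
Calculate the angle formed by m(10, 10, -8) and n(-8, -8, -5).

m·n = 10·(-8) + 10·(-8) + (-8)·(-5) = -80 - 80 + 40 = -120
|m| = √(10² + 10² + (-8)²) = √264 ≈ 16.25
|n| = √((-8)² + (-8)² + (-5)²) = √153 ≈ 12.37
cos θ = (m·n)/(|m||n|) = -120/(16.25·12.37) ≈ -0.5971
θ = arccos(-0.5971) ≈ 126.7°

126.7°


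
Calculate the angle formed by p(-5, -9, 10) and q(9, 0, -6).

p·q = (-5)·9 + (-9)·0 + 10·(-6) = -45 + 0 - 60 = -105
|p| = √((-5)² + (-9)² + 10²) = √206 ≈ 14.35
|q| = √(9² + 0² + (-6)²) = √117 ≈ 10.82
cos θ = (p·q)/(|p||q|) = -105/(14.35·10.82) ≈ -0.6763
θ = arccos(-0.6763) ≈ 132.6°

132.6°


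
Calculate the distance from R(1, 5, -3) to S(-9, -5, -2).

d = √[(x₂-x₁)² + (y₂-y₁)² + (z₂-z₁)²]
  = √[(-10)² + (-10)² + 1²]
  = √[100 + 100 + 1]
  = √201
  ≈ 14.18

14.18


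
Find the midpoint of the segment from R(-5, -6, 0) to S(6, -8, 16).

M = ((x₁+x₂)/2, (y₁+y₂)/2, (z₁+z₂)/2)
  = ((-5 + 6)/2, (-6 - 8)/2, (0 + 16)/2)
  = (1/2, -14/2, 16/2)
  = (0.5, -7, 8)

(0.5, -7, 8)


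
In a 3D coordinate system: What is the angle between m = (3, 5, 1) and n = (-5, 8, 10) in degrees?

m·n = 3·(-5) + 5·8 + 1·10 = -15 + 40 + 10 = 35
|m| = √(3² + 5² + 1²) = √35 ≈ 5.916
|n| = √((-5)² + 8² + 10²) = √189 ≈ 13.75
cos θ = (m·n)/(|m||n|) = 35/(5.916·13.75) ≈ 0.4303
θ = arccos(0.4303) ≈ 64.51°

64.51°


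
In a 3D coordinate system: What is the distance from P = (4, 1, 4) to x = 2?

distance = |a·x₀ + b·y₀ + c·z₀ - d| / √(a² + b² + c²)
  = |1·4 + 0·1 + 0·4 - 2| / √(1² + 0² + 0²)
  = |4 + 0 + 0 - 2| / √(1 + 0 + 0)
  = |2| / √1
  = 2 / 1
  ≈ 2

2


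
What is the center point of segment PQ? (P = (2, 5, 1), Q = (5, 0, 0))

M = ((x₁+x₂)/2, (y₁+y₂)/2, (z₁+z₂)/2)
  = ((2 + 5)/2, (5 + 0)/2, (1 + 0)/2)
  = (7/2, 5/2, 1/2)
  = (3.5, 2.5, 0.5)

(3.5, 2.5, 0.5)


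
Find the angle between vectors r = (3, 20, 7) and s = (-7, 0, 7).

r·s = 3·(-7) + 20·0 + 7·7 = -21 + 0 + 49 = 28
|r| = √(3² + 20² + 7²) = √458 ≈ 21.4
|s| = √((-7)² + 0² + 7²) = √98 ≈ 9.899
cos θ = (r·s)/(|r||s|) = 28/(21.4·9.899) ≈ 0.1322
θ = arccos(0.1322) ≈ 82.41°

82.41°


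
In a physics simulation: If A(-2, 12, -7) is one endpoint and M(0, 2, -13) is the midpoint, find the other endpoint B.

B = 2M - A
  = (2·0 - (-2), 2·2 - 12, 2·(-13) - (-7))
  = (0 + 2, 4 - 12, -26 + 7)
  = (2, -8, -19)

(2, -8, -19)


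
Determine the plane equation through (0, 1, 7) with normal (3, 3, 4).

The plane through P with normal n = (a, b, c) satisfies n·(r - P) = 0,
i.e. ax + by + cz = a·x₀ + b·y₀ + c·z₀.
d = 3·0 + 3·1 + 4·7
  = 0 + 3 + 28
  = 31
Equation: 3x + 3y + 4z = 31

3x + 3y + 4z = 31


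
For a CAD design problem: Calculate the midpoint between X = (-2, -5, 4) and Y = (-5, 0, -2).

M = ((x₁+x₂)/2, (y₁+y₂)/2, (z₁+z₂)/2)
  = ((-2 - 5)/2, (-5 + 0)/2, (4 - 2)/2)
  = (-7/2, -5/2, 2/2)
  = (-3.5, -2.5, 1)

(-3.5, -2.5, 1)


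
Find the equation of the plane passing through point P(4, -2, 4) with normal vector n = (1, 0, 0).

The plane through P with normal n = (a, b, c) satisfies n·(r - P) = 0,
i.e. ax + by + cz = a·x₀ + b·y₀ + c·z₀.
d = 1·4 + 0·(-2) + 0·4
  = 4 + 0 + 0
  = 4
Equation: x = 4

x = 4


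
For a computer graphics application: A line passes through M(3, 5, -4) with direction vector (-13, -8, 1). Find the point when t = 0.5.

P(t) = M + t·d
  = (3 + (-13)·0.5, 5 + (-8)·0.5, -4 + 1·0.5)
  = (3 - 6.5, 5 - 4, -4 + 0.5)
  = (-3.5, 1, -3.5)

(-3.5, 1, -3.5)


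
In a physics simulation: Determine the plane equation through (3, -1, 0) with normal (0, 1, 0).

The plane through P with normal n = (a, b, c) satisfies n·(r - P) = 0,
i.e. ax + by + cz = a·x₀ + b·y₀ + c·z₀.
d = 0·3 + 1·(-1) + 0·0
  = 0 - 1 + 0
  = -1
Equation: y = -1

y = -1


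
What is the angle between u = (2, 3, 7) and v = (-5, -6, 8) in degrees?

u·v = 2·(-5) + 3·(-6) + 7·8 = -10 - 18 + 56 = 28
|u| = √(2² + 3² + 7²) = √62 ≈ 7.874
|v| = √((-5)² + (-6)² + 8²) = √125 ≈ 11.18
cos θ = (u·v)/(|u||v|) = 28/(7.874·11.18) ≈ 0.3181
θ = arccos(0.3181) ≈ 71.45°

71.45°


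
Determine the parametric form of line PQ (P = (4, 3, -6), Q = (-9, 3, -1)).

Direction vector d = Q - P = (-9 - 4, 3 - 3, -1 + 6) = (-13, 0, 5)
Parametric form r = P + t·d:
x = 4 - 13t, y = 3, z = -6 + 5t

x = 4 - 13t, y = 3, z = -6 + 5t


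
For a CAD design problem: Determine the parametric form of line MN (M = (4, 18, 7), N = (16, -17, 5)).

Direction vector d = N - M = (16 - 4, -17 - 18, 5 - 7) = (12, -35, -2)
Parametric form r = M + t·d:
x = 4 + 12t, y = 18 - 35t, z = 7 - 2t

x = 4 + 12t, y = 18 - 35t, z = 7 - 2t


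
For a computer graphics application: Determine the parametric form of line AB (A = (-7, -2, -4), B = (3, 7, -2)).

Direction vector d = B - A = (3 + 7, 7 + 2, -2 + 4) = (10, 9, 2)
Parametric form r = A + t·d:
x = -7 + 10t, y = -2 + 9t, z = -4 + 2t

x = -7 + 10t, y = -2 + 9t, z = -4 + 2t


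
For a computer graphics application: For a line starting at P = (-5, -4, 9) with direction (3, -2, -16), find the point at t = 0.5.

P(t) = P + t·d
  = (-5 + 3·0.5, -4 + (-2)·0.5, 9 + (-16)·0.5)
  = (-5 + 1.5, -4 - 1, 9 - 8)
  = (-3.5, -5, 1)

(-3.5, -5, 1)


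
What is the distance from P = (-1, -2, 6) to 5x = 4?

distance = |a·x₀ + b·y₀ + c·z₀ - d| / √(a² + b² + c²)
  = |5·(-1) + 0·(-2) + 0·6 - 4| / √(5² + 0² + 0²)
  = |-5 + 0 + 0 - 4| / √(25 + 0 + 0)
  = |-9| / √25
  = 9 / 5
  ≈ 1.8

1.8


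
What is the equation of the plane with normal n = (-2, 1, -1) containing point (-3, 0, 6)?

The plane through P with normal n = (a, b, c) satisfies n·(r - P) = 0,
i.e. ax + by + cz = a·x₀ + b·y₀ + c·z₀.
d = (-2)·(-3) + 1·0 + (-1)·6
  = 6 + 0 - 6
  = 0
Equation: -2x + y - z = 0

-2x + y - z = 0


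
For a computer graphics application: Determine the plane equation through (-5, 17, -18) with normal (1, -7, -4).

The plane through P with normal n = (a, b, c) satisfies n·(r - P) = 0,
i.e. ax + by + cz = a·x₀ + b·y₀ + c·z₀.
d = 1·(-5) + (-7)·17 + (-4)·(-18)
  = -5 - 119 + 72
  = -52
Equation: x - 7y - 4z = -52

x - 7y - 4z = -52


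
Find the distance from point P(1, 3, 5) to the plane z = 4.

distance = |a·x₀ + b·y₀ + c·z₀ - d| / √(a² + b² + c²)
  = |0·1 + 0·3 + 1·5 - 4| / √(0² + 0² + 1²)
  = |0 + 0 + 5 - 4| / √(0 + 0 + 1)
  = |1| / √1
  = 1 / 1
  ≈ 1

1


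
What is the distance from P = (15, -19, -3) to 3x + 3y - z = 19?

distance = |a·x₀ + b·y₀ + c·z₀ - d| / √(a² + b² + c²)
  = |3·15 + 3·(-19) + (-1)·(-3) - 19| / √(3² + 3² + (-1)²)
  = |45 - 57 + 3 - 19| / √(9 + 9 + 1)
  = |-28| / √19
  = 28 / 4.359
  ≈ 6.424

6.424


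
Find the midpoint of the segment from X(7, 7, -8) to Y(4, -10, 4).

M = ((x₁+x₂)/2, (y₁+y₂)/2, (z₁+z₂)/2)
  = ((7 + 4)/2, (7 - 10)/2, (-8 + 4)/2)
  = (11/2, -3/2, -4/2)
  = (5.5, -1.5, -2)

(5.5, -1.5, -2)


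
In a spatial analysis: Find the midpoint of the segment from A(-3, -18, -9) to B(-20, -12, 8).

M = ((x₁+x₂)/2, (y₁+y₂)/2, (z₁+z₂)/2)
  = ((-3 - 20)/2, (-18 - 12)/2, (-9 + 8)/2)
  = (-23/2, -30/2, -1/2)
  = (-11.5, -15, -0.5)

(-11.5, -15, -0.5)


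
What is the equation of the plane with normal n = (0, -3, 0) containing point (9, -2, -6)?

The plane through P with normal n = (a, b, c) satisfies n·(r - P) = 0,
i.e. ax + by + cz = a·x₀ + b·y₀ + c·z₀.
d = 0·9 + (-3)·(-2) + 0·(-6)
  = 0 + 6 + 0
  = 6
Equation: -3y = 6

-3y = 6


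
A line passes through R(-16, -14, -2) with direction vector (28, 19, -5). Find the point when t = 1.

P(t) = R + t·d
  = (-16 + 28·1, -14 + 19·1, -2 + (-5)·1)
  = (-16 + 28, -14 + 19, -2 - 5)
  = (12, 5, -7)

(12, 5, -7)


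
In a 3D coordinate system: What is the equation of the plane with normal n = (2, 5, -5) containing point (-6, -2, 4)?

The plane through P with normal n = (a, b, c) satisfies n·(r - P) = 0,
i.e. ax + by + cz = a·x₀ + b·y₀ + c·z₀.
d = 2·(-6) + 5·(-2) + (-5)·4
  = -12 - 10 - 20
  = -42
Equation: 2x + 5y - 5z = -42

2x + 5y - 5z = -42


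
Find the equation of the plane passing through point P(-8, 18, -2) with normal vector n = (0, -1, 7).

The plane through P with normal n = (a, b, c) satisfies n·(r - P) = 0,
i.e. ax + by + cz = a·x₀ + b·y₀ + c·z₀.
d = 0·(-8) + (-1)·18 + 7·(-2)
  = 0 - 18 - 14
  = -32
Equation: -y + 7z = -32

-y + 7z = -32
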